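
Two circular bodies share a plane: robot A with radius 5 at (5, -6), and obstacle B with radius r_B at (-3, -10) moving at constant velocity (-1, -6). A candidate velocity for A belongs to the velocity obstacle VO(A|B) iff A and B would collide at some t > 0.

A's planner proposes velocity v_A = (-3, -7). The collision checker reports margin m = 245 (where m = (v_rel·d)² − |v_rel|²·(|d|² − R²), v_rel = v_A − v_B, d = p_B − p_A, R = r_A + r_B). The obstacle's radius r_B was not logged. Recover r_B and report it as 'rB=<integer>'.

m = 245
d = (-8, -4);  v_rel = (-2, -1),  |v_rel|² = 5
v_rel×d = (-2)·(-4) − (-1)·(-8) = 0
since m = R²·5 − 0²:  R² = (0 + 245) / 5 = 49
R = √49 = 7  ⇒  r_B = 7 − 5 = 2

rB=2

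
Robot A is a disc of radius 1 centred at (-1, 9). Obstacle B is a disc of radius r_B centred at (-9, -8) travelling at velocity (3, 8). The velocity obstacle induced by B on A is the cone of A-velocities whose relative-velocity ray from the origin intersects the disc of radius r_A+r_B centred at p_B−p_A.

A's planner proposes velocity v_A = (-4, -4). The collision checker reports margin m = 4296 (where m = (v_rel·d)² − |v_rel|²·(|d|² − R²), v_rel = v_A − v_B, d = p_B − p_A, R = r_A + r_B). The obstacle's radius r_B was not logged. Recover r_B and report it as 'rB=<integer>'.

m = 4296
d = (-8, -17);  v_rel = (-7, -12),  |v_rel|² = 193
v_rel×d = (-7)·(-17) − (-12)·(-8) = 23
since m = R²·193 − 23²:  R² = (529 + 4296) / 193 = 25
R = √25 = 5  ⇒  r_B = 5 − 1 = 4

rB=4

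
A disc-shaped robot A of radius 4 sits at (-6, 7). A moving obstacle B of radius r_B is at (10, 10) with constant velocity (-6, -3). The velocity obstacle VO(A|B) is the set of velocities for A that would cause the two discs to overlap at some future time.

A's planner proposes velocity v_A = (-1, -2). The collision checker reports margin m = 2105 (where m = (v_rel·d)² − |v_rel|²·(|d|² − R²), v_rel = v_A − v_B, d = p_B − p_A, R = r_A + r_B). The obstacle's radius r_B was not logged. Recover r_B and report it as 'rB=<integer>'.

m = 2105
d = (16, 3);  v_rel = (5, 1),  |v_rel|² = 26
v_rel×d = (5)·(3) − (1)·(16) = -1
since m = R²·26 − (-1)²:  R² = (1 + 2105) / 26 = 81
R = √81 = 9  ⇒  r_B = 9 − 4 = 5

rB=5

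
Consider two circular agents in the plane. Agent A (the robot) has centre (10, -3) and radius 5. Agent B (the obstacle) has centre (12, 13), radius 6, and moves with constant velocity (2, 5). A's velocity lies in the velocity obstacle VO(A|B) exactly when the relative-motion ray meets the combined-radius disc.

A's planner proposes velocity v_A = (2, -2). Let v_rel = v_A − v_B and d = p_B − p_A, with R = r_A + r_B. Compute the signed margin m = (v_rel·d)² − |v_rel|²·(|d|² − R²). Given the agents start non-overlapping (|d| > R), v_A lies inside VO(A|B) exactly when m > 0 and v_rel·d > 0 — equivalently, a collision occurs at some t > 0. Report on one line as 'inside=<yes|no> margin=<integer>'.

d = (2, 16),  |d|² = 260;  R = 5+6 = 11,  c = 260−11² = 139
v_rel = (0, -7),  |v_rel|² = 49;  v_rel·d = (0)·(2) + (-7)·(16) = -112
49·t² + 224·t + 139 = 0  ⇒  m = (-112)² − 49·139 = 5733
m = 5733 > 0,  v_rel·d = -112 < 0  ⇒  outside

inside=no margin=5733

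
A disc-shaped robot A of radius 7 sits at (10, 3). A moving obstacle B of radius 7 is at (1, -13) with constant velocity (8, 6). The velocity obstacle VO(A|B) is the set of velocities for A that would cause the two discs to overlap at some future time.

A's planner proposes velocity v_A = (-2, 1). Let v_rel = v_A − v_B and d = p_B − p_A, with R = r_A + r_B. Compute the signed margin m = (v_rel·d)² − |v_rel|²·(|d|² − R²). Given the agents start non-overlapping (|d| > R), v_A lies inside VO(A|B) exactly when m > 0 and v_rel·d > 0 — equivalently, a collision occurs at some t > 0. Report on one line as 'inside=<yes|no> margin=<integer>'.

d = (-9, -16),  |d|² = 337;  R = 7+7 = 14,  c = 337−14² = 141
v_rel = (-10, -5),  |v_rel|² = 125;  v_rel·d = (-10)·(-9) + (-5)·(-16) = 170
125·t² − 340·t + 141 = 0  ⇒  m = 170² − 125·141 = 11275
m = 11275 > 0,  v_rel·d = 170 > 0  ⇒  inside

inside=yes margin=11275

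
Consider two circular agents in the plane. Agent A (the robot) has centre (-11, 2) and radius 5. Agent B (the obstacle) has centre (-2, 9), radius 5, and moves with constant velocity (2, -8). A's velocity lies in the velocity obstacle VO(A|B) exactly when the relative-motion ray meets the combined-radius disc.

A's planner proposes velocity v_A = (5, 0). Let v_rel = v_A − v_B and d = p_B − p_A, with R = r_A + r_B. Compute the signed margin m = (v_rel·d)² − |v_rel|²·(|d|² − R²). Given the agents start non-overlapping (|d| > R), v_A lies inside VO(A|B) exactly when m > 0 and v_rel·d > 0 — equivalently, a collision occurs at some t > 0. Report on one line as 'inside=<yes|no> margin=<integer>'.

d = (9, 7),  |d|² = 130;  R = 5+5 = 10,  c = 130−10² = 30
v_rel = (3, 8),  |v_rel|² = 73;  v_rel·d = (3)·(9) + (8)·(7) = 83
73·t² − 166·t + 30 = 0  ⇒  m = 83² − 73·30 = 4699
m = 4699 > 0,  v_rel·d = 83 > 0  ⇒  inside

inside=yes margin=4699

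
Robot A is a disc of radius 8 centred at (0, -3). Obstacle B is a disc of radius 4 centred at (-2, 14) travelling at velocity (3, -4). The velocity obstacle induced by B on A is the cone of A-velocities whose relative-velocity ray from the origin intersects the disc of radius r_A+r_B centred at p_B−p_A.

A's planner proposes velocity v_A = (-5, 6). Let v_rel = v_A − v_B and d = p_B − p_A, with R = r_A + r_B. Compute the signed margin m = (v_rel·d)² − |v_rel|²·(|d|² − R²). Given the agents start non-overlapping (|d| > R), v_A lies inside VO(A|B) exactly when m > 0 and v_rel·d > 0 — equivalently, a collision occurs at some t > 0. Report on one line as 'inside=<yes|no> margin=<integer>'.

d = (-2, 17),  |d|² = 293;  R = 8+4 = 12,  c = 293−12² = 149
v_rel = (-8, 10),  |v_rel|² = 164;  v_rel·d = (-8)·(-2) + (10)·(17) = 186
164·t² − 372·t + 149 = 0  ⇒  m = 186² − 164·149 = 10160
m = 10160 > 0,  v_rel·d = 186 > 0  ⇒  inside

inside=yes margin=10160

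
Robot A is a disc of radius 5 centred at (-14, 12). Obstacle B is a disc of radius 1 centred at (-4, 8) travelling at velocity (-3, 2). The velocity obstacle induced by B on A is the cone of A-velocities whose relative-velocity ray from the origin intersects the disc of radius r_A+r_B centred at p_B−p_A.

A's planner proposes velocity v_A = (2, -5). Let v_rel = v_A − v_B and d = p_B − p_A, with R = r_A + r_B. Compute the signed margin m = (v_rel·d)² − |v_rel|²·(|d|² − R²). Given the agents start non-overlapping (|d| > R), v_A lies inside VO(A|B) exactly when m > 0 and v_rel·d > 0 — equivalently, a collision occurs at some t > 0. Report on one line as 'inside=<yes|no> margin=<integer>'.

d = (10, -4),  |d|² = 116;  R = 5+1 = 6,  c = 116−6² = 80
v_rel = (5, -7),  |v_rel|² = 74;  v_rel·d = (5)·(10) + (-7)·(-4) = 78
74·t² − 156·t + 80 = 0  ⇒  m = 78² − 74·80 = 164
m = 164 > 0,  v_rel·d = 78 > 0  ⇒  inside

inside=yes margin=164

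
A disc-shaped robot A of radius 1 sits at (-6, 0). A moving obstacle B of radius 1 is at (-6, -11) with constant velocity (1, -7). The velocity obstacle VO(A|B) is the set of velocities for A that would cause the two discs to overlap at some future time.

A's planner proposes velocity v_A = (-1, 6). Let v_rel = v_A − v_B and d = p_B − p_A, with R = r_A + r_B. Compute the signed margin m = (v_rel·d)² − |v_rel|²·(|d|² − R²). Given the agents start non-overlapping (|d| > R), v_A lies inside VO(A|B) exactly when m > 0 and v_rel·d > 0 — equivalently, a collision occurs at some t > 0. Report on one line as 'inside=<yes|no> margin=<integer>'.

d = (0, -11),  |d|² = 121;  R = 1+1 = 2,  c = 121−2² = 117
v_rel = (-2, 13),  |v_rel|² = 173;  v_rel·d = (-2)·(0) + (13)·(-11) = -143
173·t² + 286·t + 117 = 0  ⇒  m = (-143)² − 173·117 = 208
m = 208 > 0,  v_rel·d = -143 < 0  ⇒  outside

inside=no margin=208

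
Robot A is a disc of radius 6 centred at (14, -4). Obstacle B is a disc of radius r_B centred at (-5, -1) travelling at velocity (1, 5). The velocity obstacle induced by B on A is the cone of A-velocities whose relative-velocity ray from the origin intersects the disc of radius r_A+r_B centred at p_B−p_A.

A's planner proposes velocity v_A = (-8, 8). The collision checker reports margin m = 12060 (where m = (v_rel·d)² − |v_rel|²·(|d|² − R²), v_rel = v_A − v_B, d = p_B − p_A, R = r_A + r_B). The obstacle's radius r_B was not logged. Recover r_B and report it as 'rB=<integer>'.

m = 12060
d = (-19, 3);  v_rel = (-9, 3),  |v_rel|² = 90
v_rel×d = (-9)·(3) − (3)·(-19) = 30
since m = R²·90 − 30²:  R² = (900 + 12060) / 90 = 144
R = √144 = 12  ⇒  r_B = 12 − 6 = 6

rB=6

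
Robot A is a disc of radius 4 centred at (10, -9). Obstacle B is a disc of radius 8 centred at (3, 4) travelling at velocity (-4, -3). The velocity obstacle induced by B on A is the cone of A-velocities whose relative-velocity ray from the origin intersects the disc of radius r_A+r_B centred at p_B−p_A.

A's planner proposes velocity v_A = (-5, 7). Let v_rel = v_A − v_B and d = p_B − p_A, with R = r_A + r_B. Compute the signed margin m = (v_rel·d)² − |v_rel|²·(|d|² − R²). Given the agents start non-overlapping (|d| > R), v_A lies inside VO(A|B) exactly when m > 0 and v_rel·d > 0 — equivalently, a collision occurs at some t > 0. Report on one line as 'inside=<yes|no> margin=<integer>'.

d = (-7, 13),  |d|² = 218;  R = 4+8 = 12,  c = 218−12² = 74
v_rel = (-1, 10),  |v_rel|² = 101;  v_rel·d = (-1)·(-7) + (10)·(13) = 137
101·t² − 274·t + 74 = 0  ⇒  m = 137² − 101·74 = 11295
m = 11295 > 0,  v_rel·d = 137 > 0  ⇒  inside

inside=yes margin=11295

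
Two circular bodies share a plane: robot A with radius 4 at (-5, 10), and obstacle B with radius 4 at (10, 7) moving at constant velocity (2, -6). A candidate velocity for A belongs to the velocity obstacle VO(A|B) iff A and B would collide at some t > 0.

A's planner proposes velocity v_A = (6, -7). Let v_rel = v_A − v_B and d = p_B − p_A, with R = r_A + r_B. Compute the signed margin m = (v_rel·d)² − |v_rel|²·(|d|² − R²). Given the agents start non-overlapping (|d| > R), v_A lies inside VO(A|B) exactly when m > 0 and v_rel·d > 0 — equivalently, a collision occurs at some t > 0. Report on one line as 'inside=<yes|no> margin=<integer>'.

d = (15, -3),  |d|² = 234;  R = 4+4 = 8,  c = 234−8² = 170
v_rel = (4, -1),  |v_rel|² = 17;  v_rel·d = (4)·(15) + (-1)·(-3) = 63
17·t² − 126·t + 170 = 0  ⇒  m = 63² − 17·170 = 1079
m = 1079 > 0,  v_rel·d = 63 > 0  ⇒  inside

inside=yes margin=1079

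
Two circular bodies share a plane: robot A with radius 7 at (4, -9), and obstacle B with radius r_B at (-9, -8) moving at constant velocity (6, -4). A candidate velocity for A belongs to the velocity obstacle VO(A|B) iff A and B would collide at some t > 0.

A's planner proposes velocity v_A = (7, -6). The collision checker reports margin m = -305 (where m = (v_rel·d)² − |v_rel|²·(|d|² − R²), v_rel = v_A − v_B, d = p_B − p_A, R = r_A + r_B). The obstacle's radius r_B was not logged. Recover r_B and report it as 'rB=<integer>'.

m = -305
d = (-13, 1);  v_rel = (1, -2),  |v_rel|² = 5
v_rel×d = (1)·(1) − (-2)·(-13) = -25
since m = R²·5 − (-25)²:  R² = (625 + -305) / 5 = 64
R = √64 = 8  ⇒  r_B = 8 − 7 = 1

rB=1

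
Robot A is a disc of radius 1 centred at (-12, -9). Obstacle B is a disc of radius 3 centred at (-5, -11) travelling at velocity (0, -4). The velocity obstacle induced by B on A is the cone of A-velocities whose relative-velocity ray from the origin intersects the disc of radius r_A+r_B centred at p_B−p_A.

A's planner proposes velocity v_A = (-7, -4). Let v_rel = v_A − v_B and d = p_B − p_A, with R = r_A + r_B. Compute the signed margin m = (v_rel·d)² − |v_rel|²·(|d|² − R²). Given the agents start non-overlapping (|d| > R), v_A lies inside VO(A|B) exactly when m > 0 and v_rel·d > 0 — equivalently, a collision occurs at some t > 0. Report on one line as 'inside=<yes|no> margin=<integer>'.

d = (7, -2),  |d|² = 53;  R = 1+3 = 4,  c = 53−4² = 37
v_rel = (-7, 0),  |v_rel|² = 49;  v_rel·d = (-7)·(7) + (0)·(-2) = -49
49·t² + 98·t + 37 = 0  ⇒  m = (-49)² − 49·37 = 588
m = 588 > 0,  v_rel·d = -49 < 0  ⇒  outside

inside=no margin=588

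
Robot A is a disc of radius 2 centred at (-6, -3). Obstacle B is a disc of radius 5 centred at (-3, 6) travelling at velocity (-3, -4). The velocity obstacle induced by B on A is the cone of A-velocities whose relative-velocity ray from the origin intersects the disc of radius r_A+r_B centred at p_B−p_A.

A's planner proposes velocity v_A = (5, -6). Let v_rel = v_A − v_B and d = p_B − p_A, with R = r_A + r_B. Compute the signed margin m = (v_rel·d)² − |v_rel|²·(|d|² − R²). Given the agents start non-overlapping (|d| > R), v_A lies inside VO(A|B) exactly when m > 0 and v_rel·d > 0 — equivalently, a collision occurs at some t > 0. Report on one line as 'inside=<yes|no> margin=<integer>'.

d = (3, 9),  |d|² = 90;  R = 2+5 = 7,  c = 90−7² = 41
v_rel = (8, -2),  |v_rel|² = 68;  v_rel·d = (8)·(3) + (-2)·(9) = 6
68·t² − 12·t + 41 = 0  ⇒  m = 6² − 68·41 = -2752
m = -2752 < 0,  v_rel·d = 6 > 0  ⇒  outside

inside=no margin=-2752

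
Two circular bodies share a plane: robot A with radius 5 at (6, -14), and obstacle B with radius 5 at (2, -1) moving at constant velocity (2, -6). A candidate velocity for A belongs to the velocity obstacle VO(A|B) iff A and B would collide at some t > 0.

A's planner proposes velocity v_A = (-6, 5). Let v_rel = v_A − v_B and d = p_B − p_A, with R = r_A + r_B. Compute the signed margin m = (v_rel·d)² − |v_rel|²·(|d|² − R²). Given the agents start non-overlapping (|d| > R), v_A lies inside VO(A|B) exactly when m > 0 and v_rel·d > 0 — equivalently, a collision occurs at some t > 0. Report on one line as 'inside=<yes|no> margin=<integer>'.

d = (-4, 13),  |d|² = 185;  R = 5+5 = 10,  c = 185−10² = 85
v_rel = (-8, 11),  |v_rel|² = 185;  v_rel·d = (-8)·(-4) + (11)·(13) = 175
185·t² − 350·t + 85 = 0  ⇒  m = 175² − 185·85 = 14900
m = 14900 > 0,  v_rel·d = 175 > 0  ⇒  inside

inside=yes margin=14900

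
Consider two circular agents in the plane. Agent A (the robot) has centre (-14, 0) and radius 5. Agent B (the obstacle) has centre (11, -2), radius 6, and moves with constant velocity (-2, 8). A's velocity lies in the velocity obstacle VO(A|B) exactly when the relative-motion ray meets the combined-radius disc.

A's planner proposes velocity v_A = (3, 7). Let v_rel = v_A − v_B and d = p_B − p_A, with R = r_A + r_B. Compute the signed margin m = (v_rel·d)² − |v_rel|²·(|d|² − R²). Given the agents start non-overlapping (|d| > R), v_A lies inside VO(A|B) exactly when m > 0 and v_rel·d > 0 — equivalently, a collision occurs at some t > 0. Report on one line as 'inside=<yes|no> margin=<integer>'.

d = (25, -2),  |d|² = 629;  R = 5+6 = 11,  c = 629−11² = 508
v_rel = (5, -1),  |v_rel|² = 26;  v_rel·d = (5)·(25) + (-1)·(-2) = 127
26·t² − 254·t + 508 = 0  ⇒  m = 127² − 26·508 = 2921
m = 2921 > 0,  v_rel·d = 127 > 0  ⇒  inside

inside=yes margin=2921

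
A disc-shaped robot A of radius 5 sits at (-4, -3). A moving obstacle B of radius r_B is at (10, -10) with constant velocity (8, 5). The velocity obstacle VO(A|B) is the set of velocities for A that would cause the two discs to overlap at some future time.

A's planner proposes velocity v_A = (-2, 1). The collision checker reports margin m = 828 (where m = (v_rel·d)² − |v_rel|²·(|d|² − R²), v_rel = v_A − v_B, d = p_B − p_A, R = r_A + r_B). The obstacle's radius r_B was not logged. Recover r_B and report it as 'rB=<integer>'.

m = 828
d = (14, -7);  v_rel = (-10, -4),  |v_rel|² = 116
v_rel×d = (-10)·(-7) − (-4)·(14) = 126
since m = R²·116 − 126²:  R² = (15876 + 828) / 116 = 144
R = √144 = 12  ⇒  r_B = 12 − 5 = 7

rB=7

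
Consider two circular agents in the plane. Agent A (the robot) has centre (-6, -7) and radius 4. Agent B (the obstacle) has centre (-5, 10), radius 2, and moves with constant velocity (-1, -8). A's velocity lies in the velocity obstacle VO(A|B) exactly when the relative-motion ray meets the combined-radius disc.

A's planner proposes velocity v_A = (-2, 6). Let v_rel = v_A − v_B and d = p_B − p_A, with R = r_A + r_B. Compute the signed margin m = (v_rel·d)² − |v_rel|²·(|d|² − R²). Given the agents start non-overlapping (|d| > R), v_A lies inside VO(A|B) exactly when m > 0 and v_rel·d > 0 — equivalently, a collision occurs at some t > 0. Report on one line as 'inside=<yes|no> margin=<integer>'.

d = (1, 17),  |d|² = 290;  R = 4+2 = 6,  c = 290−6² = 254
v_rel = (-1, 14),  |v_rel|² = 197;  v_rel·d = (-1)·(1) + (14)·(17) = 237
197·t² − 474·t + 254 = 0  ⇒  m = 237² − 197·254 = 6131
m = 6131 > 0,  v_rel·d = 237 > 0  ⇒  inside

inside=yes margin=6131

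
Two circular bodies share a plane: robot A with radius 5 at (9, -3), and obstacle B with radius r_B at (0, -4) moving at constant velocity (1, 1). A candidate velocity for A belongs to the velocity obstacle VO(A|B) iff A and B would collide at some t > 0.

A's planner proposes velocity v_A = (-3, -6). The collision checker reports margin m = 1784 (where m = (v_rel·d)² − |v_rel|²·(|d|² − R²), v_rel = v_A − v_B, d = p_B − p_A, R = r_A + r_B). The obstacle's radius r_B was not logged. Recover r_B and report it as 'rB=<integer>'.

m = 1784
d = (-9, -1);  v_rel = (-4, -7),  |v_rel|² = 65
v_rel×d = (-4)·(-1) − (-7)·(-9) = -59
since m = R²·65 − (-59)²:  R² = (3481 + 1784) / 65 = 81
R = √81 = 9  ⇒  r_B = 9 − 5 = 4

rB=4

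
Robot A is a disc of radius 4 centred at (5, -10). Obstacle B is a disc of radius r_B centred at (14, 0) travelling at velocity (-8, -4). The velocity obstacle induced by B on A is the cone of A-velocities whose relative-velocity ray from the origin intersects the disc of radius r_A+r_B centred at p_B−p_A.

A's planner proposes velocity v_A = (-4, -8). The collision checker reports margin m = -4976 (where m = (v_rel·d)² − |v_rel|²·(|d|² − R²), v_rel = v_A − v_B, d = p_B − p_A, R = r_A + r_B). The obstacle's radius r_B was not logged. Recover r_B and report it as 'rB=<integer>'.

m = -4976
d = (9, 10);  v_rel = (4, -4),  |v_rel|² = 32
v_rel×d = (4)·(10) − (-4)·(9) = 76
since m = R²·32 − 76²:  R² = (5776 + -4976) / 32 = 25
R = √25 = 5  ⇒  r_B = 5 − 4 = 1

rB=1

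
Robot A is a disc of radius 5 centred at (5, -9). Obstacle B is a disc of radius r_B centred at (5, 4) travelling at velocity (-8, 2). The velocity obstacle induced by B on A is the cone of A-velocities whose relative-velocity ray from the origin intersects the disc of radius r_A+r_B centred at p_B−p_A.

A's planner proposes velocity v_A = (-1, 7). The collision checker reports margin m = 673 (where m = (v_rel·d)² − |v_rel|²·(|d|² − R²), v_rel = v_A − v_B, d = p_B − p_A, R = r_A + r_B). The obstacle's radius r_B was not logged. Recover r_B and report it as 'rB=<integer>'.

m = 673
d = (0, 13);  v_rel = (7, 5),  |v_rel|² = 74
v_rel×d = (7)·(13) − (5)·(0) = 91
since m = R²·74 − 91²:  R² = (8281 + 673) / 74 = 121
R = √121 = 11  ⇒  r_B = 11 − 5 = 6

rB=6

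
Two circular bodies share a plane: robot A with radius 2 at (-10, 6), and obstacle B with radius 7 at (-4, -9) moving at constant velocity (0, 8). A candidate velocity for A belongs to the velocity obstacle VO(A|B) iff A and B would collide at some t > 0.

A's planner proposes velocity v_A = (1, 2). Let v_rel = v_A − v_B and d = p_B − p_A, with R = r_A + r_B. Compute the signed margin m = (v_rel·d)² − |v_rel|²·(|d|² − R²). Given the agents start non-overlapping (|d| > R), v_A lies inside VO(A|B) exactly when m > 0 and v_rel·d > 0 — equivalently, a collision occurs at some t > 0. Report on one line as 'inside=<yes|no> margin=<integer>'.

d = (6, -15),  |d|² = 261;  R = 2+7 = 9,  c = 261−9² = 180
v_rel = (1, -6),  |v_rel|² = 37;  v_rel·d = (1)·(6) + (-6)·(-15) = 96
37·t² − 192·t + 180 = 0  ⇒  m = 96² − 37·180 = 2556
m = 2556 > 0,  v_rel·d = 96 > 0  ⇒  inside

inside=yes margin=2556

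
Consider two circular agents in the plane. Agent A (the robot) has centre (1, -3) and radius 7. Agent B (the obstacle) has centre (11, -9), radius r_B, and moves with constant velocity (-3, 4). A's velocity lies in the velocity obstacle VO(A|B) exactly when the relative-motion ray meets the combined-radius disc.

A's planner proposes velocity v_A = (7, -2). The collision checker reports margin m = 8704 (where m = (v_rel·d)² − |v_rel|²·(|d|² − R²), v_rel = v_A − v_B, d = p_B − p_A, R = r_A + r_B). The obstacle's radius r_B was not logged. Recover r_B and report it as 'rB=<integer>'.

m = 8704
d = (10, -6);  v_rel = (10, -6),  |v_rel|² = 136
v_rel×d = (10)·(-6) − (-6)·(10) = 0
since m = R²·136 − 0²:  R² = (0 + 8704) / 136 = 64
R = √64 = 8  ⇒  r_B = 8 − 7 = 1

rB=1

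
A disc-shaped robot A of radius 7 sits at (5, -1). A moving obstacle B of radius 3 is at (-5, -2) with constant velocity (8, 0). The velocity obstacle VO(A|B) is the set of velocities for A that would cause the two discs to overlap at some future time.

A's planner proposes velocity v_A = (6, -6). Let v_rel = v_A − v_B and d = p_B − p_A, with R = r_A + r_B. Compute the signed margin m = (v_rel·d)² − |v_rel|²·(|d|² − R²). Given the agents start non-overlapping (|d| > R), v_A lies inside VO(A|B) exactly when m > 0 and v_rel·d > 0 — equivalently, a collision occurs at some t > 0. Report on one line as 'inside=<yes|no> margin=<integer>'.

d = (-10, -1),  |d|² = 101;  R = 7+3 = 10,  c = 101−10² = 1
v_rel = (-2, -6),  |v_rel|² = 40;  v_rel·d = (-2)·(-10) + (-6)·(-1) = 26
40·t² − 52·t + 1 = 0  ⇒  m = 26² − 40·1 = 636
m = 636 > 0,  v_rel·d = 26 > 0  ⇒  inside

inside=yes margin=636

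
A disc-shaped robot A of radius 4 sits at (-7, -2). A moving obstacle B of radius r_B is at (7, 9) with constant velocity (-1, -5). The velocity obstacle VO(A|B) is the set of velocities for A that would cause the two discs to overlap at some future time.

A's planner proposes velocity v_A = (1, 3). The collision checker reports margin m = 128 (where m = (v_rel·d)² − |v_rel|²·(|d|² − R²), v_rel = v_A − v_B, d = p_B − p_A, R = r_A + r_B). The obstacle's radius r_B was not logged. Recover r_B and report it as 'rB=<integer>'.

m = 128
d = (14, 11);  v_rel = (2, 8),  |v_rel|² = 68
v_rel×d = (2)·(11) − (8)·(14) = -90
since m = R²·68 − (-90)²:  R² = (8100 + 128) / 68 = 121
R = √121 = 11  ⇒  r_B = 11 − 4 = 7

rB=7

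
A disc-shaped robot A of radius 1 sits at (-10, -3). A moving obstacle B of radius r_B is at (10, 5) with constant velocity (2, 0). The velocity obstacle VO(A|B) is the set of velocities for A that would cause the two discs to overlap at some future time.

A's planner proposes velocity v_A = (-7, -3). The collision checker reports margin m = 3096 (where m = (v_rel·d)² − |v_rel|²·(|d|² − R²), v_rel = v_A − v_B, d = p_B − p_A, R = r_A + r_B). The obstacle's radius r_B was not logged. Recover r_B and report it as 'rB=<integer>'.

m = 3096
d = (20, 8);  v_rel = (-9, -3),  |v_rel|² = 90
v_rel×d = (-9)·(8) − (-3)·(20) = -12
since m = R²·90 − (-12)²:  R² = (144 + 3096) / 90 = 36
R = √36 = 6  ⇒  r_B = 6 − 1 = 5

rB=5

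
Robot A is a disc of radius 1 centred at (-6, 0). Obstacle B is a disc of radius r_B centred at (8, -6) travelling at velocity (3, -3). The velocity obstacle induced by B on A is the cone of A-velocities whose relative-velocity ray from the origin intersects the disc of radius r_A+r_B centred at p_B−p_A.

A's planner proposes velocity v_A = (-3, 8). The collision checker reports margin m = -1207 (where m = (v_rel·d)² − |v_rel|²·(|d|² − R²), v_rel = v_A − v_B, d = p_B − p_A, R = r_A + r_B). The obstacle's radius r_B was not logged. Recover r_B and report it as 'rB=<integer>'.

m = -1207
d = (14, -6);  v_rel = (-6, 11),  |v_rel|² = 157
v_rel×d = (-6)·(-6) − (11)·(14) = -118
since m = R²·157 − (-118)²:  R² = (13924 + -1207) / 157 = 81
R = √81 = 9  ⇒  r_B = 9 − 1 = 8

rB=8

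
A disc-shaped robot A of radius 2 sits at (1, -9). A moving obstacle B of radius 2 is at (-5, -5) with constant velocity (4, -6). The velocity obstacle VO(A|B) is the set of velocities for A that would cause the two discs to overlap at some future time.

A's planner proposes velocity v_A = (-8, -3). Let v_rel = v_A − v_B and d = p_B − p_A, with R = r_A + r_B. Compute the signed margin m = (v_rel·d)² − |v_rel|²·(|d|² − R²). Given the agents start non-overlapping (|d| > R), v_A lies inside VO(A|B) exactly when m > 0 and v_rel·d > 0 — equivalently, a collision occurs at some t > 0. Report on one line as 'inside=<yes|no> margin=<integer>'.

d = (-6, 4),  |d|² = 52;  R = 2+2 = 4,  c = 52−4² = 36
v_rel = (-12, 3),  |v_rel|² = 153;  v_rel·d = (-12)·(-6) + (3)·(4) = 84
153·t² − 168·t + 36 = 0  ⇒  m = 84² − 153·36 = 1548
m = 1548 > 0,  v_rel·d = 84 > 0  ⇒  inside

inside=yes margin=1548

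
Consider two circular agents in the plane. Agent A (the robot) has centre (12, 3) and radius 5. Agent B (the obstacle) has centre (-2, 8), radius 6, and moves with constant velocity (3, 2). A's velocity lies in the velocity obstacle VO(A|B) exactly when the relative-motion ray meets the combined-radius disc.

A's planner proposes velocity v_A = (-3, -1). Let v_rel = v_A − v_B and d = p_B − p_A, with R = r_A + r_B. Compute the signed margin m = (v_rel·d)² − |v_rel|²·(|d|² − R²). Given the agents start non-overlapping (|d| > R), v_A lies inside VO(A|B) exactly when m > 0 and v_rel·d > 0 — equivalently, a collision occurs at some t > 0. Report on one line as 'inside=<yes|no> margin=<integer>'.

d = (-14, 5),  |d|² = 221;  R = 5+6 = 11,  c = 221−11² = 100
v_rel = (-6, -3),  |v_rel|² = 45;  v_rel·d = (-6)·(-14) + (-3)·(5) = 69
45·t² − 138·t + 100 = 0  ⇒  m = 69² − 45·100 = 261
m = 261 > 0,  v_rel·d = 69 > 0  ⇒  inside

inside=yes margin=261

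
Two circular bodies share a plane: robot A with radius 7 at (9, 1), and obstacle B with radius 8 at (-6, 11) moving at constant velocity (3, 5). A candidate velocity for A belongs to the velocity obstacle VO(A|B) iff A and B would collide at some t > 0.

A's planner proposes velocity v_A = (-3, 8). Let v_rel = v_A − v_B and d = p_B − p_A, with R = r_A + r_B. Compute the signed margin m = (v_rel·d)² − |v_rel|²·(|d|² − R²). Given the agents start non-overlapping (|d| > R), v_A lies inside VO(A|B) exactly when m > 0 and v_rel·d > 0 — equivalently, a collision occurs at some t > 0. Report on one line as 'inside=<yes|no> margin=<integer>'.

d = (-15, 10),  |d|² = 325;  R = 7+8 = 15,  c = 325−15² = 100
v_rel = (-6, 3),  |v_rel|² = 45;  v_rel·d = (-6)·(-15) + (3)·(10) = 120
45·t² − 240·t + 100 = 0  ⇒  m = 120² − 45·100 = 9900
m = 9900 > 0,  v_rel·d = 120 > 0  ⇒  inside

inside=yes margin=9900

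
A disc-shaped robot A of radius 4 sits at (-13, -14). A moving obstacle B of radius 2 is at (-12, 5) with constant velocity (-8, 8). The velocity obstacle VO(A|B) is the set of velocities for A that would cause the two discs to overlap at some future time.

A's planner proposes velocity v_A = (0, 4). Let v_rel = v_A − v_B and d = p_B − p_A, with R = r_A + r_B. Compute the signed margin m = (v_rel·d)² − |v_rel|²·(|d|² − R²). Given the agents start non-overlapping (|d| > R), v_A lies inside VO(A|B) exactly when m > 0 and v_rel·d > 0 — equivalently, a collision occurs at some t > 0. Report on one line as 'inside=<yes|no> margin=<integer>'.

d = (1, 19),  |d|² = 362;  R = 4+2 = 6,  c = 362−6² = 326
v_rel = (8, -4),  |v_rel|² = 80;  v_rel·d = (8)·(1) + (-4)·(19) = -68
80·t² + 136·t + 326 = 0  ⇒  m = (-68)² − 80·326 = -21456
m = -21456 < 0,  v_rel·d = -68 < 0  ⇒  outside

inside=no margin=-21456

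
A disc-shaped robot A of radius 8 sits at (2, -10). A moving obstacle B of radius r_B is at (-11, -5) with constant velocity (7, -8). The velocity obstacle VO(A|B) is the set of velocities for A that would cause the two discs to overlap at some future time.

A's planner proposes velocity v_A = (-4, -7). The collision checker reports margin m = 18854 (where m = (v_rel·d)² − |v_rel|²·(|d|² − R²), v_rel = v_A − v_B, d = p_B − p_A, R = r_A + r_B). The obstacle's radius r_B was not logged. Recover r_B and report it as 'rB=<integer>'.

m = 18854
d = (-13, 5);  v_rel = (-11, 1),  |v_rel|² = 122
v_rel×d = (-11)·(5) − (1)·(-13) = -42
since m = R²·122 − (-42)²:  R² = (1764 + 18854) / 122 = 169
R = √169 = 13  ⇒  r_B = 13 − 8 = 5

rB=5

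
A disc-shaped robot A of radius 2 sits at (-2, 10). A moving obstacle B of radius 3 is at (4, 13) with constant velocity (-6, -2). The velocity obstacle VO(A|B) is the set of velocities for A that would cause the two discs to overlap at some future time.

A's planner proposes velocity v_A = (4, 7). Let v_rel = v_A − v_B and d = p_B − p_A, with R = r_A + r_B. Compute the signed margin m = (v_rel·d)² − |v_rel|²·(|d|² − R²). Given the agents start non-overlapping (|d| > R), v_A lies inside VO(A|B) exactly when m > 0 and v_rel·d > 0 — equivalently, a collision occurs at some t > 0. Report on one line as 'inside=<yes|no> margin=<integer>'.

d = (6, 3),  |d|² = 45;  R = 2+3 = 5,  c = 45−5² = 20
v_rel = (10, 9),  |v_rel|² = 181;  v_rel·d = (10)·(6) + (9)·(3) = 87
181·t² − 174·t + 20 = 0  ⇒  m = 87² − 181·20 = 3949
m = 3949 > 0,  v_rel·d = 87 > 0  ⇒  inside

inside=yes margin=3949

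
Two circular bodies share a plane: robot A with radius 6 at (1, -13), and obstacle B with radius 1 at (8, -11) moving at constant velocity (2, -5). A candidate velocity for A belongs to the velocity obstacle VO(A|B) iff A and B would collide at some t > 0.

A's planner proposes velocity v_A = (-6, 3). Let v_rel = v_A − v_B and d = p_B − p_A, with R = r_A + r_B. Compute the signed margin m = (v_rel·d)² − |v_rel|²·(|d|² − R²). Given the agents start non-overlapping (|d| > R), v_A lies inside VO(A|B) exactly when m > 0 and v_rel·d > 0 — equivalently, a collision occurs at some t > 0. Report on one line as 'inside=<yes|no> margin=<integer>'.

d = (7, 2),  |d|² = 53;  R = 6+1 = 7,  c = 53−7² = 4
v_rel = (-8, 8),  |v_rel|² = 128;  v_rel·d = (-8)·(7) + (8)·(2) = -40
128·t² + 80·t + 4 = 0  ⇒  m = (-40)² − 128·4 = 1088
m = 1088 > 0,  v_rel·d = -40 < 0  ⇒  outside

inside=no margin=1088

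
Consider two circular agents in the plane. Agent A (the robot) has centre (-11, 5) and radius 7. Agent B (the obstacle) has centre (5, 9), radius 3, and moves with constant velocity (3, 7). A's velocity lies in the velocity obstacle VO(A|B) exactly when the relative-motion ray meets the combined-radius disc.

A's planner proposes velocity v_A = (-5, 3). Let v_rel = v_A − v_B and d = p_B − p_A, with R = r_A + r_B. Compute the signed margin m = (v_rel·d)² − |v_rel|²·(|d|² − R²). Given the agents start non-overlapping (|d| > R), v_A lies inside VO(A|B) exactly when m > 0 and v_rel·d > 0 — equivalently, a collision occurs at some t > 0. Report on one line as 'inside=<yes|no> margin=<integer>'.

d = (16, 4),  |d|² = 272;  R = 7+3 = 10,  c = 272−10² = 172
v_rel = (-8, -4),  |v_rel|² = 80;  v_rel·d = (-8)·(16) + (-4)·(4) = -144
80·t² + 288·t + 172 = 0  ⇒  m = (-144)² − 80·172 = 6976
m = 6976 > 0,  v_rel·d = -144 < 0  ⇒  outside

inside=no margin=6976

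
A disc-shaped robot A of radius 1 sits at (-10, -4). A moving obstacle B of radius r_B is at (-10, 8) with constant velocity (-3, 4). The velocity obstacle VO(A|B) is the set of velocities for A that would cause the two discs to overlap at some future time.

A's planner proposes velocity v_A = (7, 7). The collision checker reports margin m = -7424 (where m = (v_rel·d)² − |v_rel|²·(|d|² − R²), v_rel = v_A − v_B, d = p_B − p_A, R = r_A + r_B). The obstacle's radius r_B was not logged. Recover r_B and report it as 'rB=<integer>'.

m = -7424
d = (0, 12);  v_rel = (10, 3),  |v_rel|² = 109
v_rel×d = (10)·(12) − (3)·(0) = 120
since m = R²·109 − 120²:  R² = (14400 + -7424) / 109 = 64
R = √64 = 8  ⇒  r_B = 8 − 1 = 7

rB=7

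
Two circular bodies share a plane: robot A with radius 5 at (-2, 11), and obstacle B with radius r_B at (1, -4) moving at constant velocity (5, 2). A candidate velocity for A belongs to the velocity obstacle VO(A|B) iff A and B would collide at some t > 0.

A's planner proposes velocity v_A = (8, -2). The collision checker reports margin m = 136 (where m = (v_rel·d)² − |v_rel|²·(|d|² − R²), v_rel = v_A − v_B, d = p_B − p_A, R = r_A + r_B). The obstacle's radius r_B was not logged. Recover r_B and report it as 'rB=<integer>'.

m = 136
d = (3, -15);  v_rel = (3, -4),  |v_rel|² = 25
v_rel×d = (3)·(-15) − (-4)·(3) = -33
since m = R²·25 − (-33)²:  R² = (1089 + 136) / 25 = 49
R = √49 = 7  ⇒  r_B = 7 − 5 = 2

rB=2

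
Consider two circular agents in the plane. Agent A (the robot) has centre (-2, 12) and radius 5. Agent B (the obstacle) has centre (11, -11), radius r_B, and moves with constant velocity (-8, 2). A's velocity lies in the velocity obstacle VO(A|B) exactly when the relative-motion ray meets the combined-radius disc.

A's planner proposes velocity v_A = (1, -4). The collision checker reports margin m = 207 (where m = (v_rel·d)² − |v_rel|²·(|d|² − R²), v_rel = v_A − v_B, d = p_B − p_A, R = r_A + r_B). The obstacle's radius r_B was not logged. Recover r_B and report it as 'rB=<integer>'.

m = 207
d = (13, -23);  v_rel = (9, -6),  |v_rel|² = 117
v_rel×d = (9)·(-23) − (-6)·(13) = -129
since m = R²·117 − (-129)²:  R² = (16641 + 207) / 117 = 144
R = √144 = 12  ⇒  r_B = 12 − 5 = 7

rB=7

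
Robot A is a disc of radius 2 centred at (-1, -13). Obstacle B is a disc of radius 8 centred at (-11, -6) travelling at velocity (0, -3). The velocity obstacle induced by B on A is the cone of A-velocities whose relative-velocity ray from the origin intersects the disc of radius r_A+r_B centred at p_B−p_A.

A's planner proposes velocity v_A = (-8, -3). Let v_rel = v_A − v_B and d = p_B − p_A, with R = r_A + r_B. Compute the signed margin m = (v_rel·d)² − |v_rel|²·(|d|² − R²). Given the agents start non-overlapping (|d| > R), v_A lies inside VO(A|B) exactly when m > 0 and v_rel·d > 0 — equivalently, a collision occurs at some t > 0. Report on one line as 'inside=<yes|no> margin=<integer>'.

d = (-10, 7),  |d|² = 149;  R = 2+8 = 10,  c = 149−10² = 49
v_rel = (-8, 0),  |v_rel|² = 64;  v_rel·d = (-8)·(-10) + (0)·(7) = 80
64·t² − 160·t + 49 = 0  ⇒  m = 80² − 64·49 = 3264
m = 3264 > 0,  v_rel·d = 80 > 0  ⇒  inside

inside=yes margin=3264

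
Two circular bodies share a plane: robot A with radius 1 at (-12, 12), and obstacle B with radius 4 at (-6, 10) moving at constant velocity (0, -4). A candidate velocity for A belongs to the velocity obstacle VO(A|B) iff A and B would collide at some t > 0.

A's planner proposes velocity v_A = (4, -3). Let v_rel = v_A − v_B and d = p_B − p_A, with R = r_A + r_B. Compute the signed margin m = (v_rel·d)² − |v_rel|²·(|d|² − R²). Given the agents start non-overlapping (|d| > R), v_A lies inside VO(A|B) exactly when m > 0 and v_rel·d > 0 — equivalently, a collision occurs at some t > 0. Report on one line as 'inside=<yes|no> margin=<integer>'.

d = (6, -2),  |d|² = 40;  R = 1+4 = 5,  c = 40−5² = 15
v_rel = (4, 1),  |v_rel|² = 17;  v_rel·d = (4)·(6) + (1)·(-2) = 22
17·t² − 44·t + 15 = 0  ⇒  m = 22² − 17·15 = 229
m = 229 > 0,  v_rel·d = 22 > 0  ⇒  inside

inside=yes margin=229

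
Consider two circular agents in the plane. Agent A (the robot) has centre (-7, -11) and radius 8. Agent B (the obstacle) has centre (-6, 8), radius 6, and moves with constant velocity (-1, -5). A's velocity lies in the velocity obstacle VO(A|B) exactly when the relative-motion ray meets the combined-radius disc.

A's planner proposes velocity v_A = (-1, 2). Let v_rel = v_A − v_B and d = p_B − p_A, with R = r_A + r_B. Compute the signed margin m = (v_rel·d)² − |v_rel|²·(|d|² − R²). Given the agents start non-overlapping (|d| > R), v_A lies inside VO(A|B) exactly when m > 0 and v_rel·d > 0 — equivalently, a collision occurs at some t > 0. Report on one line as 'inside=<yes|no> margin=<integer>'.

d = (1, 19),  |d|² = 362;  R = 8+6 = 14,  c = 362−14² = 166
v_rel = (0, 7),  |v_rel|² = 49;  v_rel·d = (0)·(1) + (7)·(19) = 133
49·t² − 266·t + 166 = 0  ⇒  m = 133² − 49·166 = 9555
m = 9555 > 0,  v_rel·d = 133 > 0  ⇒  inside

inside=yes margin=9555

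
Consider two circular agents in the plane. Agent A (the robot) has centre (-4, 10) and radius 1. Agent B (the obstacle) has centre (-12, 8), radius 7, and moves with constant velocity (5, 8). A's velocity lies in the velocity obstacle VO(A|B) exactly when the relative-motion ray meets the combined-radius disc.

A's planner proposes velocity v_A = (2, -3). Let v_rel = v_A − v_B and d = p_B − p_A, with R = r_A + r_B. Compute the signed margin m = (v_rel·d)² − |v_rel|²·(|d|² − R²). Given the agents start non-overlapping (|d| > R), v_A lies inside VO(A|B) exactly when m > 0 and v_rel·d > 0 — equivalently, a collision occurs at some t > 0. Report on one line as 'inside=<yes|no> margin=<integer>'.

d = (-8, -2),  |d|² = 68;  R = 1+7 = 8,  c = 68−8² = 4
v_rel = (-3, -11),  |v_rel|² = 130;  v_rel·d = (-3)·(-8) + (-11)·(-2) = 46
130·t² − 92·t + 4 = 0  ⇒  m = 46² − 130·4 = 1596
m = 1596 > 0,  v_rel·d = 46 > 0  ⇒  inside

inside=yes margin=1596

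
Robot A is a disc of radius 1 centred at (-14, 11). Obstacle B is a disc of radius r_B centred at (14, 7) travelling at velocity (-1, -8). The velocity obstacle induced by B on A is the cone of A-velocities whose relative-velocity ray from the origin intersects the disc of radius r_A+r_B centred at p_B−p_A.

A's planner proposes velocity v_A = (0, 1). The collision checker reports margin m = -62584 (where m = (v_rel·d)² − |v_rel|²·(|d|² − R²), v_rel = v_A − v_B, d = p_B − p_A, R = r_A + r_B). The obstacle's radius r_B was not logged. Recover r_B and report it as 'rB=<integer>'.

m = -62584
d = (28, -4);  v_rel = (1, 9),  |v_rel|² = 82
v_rel×d = (1)·(-4) − (9)·(28) = -256
since m = R²·82 − (-256)²:  R² = (65536 + -62584) / 82 = 36
R = √36 = 6  ⇒  r_B = 6 − 1 = 5

rB=5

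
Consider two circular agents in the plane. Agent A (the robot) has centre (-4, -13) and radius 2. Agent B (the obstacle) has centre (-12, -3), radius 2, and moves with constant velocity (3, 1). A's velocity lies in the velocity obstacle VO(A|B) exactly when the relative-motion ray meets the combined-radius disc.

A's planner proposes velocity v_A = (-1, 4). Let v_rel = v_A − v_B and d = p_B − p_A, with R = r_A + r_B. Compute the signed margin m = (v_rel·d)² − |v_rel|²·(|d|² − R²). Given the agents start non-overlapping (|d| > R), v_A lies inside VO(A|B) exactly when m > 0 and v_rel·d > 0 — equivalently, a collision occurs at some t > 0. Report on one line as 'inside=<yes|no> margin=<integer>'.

d = (-8, 10),  |d|² = 164;  R = 2+2 = 4,  c = 164−4² = 148
v_rel = (-4, 3),  |v_rel|² = 25;  v_rel·d = (-4)·(-8) + (3)·(10) = 62
25·t² − 124·t + 148 = 0  ⇒  m = 62² − 25·148 = 144
m = 144 > 0,  v_rel·d = 62 > 0  ⇒  inside

inside=yes margin=144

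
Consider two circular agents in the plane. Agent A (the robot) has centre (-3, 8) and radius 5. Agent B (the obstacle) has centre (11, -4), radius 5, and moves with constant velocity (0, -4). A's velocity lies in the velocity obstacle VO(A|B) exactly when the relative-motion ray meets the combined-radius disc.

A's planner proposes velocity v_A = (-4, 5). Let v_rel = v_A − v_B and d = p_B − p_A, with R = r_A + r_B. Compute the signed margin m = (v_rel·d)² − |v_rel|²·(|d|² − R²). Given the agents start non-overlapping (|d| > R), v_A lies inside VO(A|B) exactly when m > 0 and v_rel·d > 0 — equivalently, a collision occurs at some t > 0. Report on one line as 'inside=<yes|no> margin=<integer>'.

d = (14, -12),  |d|² = 340;  R = 5+5 = 10,  c = 340−10² = 240
v_rel = (-4, 9),  |v_rel|² = 97;  v_rel·d = (-4)·(14) + (9)·(-12) = -164
97·t² + 328·t + 240 = 0  ⇒  m = (-164)² − 97·240 = 3616
m = 3616 > 0,  v_rel·d = -164 < 0  ⇒  outside

inside=no margin=3616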